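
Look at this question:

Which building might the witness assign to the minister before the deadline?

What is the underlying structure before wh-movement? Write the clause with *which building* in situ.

The witness might assign which building to the minister before the deadline.

'which building' is the direct object of 'assign'. Wh-movement fronts it, leaving a gap right after 'assign':
Which building might the witness assign ___ to the minister before the deadline?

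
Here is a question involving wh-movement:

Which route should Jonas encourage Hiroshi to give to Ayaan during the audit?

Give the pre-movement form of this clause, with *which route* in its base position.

The filler 'which route' is interpreted as the direct object of 'give'. Fronting leaves a gap immediately after 'give':
Which route should Jonas encourage Hiroshi to give ___ to Ayaan during the audit?

Jonas should encourage Hiroshi to give which route to Ayaan during the audit.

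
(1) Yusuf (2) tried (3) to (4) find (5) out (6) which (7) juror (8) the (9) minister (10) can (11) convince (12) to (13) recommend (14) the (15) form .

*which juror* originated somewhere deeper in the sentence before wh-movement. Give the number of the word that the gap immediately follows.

Pre-movement form: The minister can convince which juror to recommend the form.
'which juror' functions as the direct object of 'convince'. Wh-movement fronts it, leaving a gap right after 'convince':
Yusuf tried to find out which juror the minister can convince ___ to recommend the form.
'convince' is word 11.

11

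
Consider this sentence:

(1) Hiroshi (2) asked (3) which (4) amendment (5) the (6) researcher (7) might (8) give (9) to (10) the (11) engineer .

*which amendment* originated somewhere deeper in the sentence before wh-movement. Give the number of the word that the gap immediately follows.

In situ: The researcher might give which amendment to the engineer.
'which amendment' is the direct object of 'give'. It moves to the left edge, and the trace sits right after 'give':
Hiroshi asked which amendment the researcher might give ___ to the engineer.
'give' is word 8.

8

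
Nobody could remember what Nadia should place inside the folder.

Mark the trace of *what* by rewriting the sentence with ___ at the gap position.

Nobody could remember what Nadia should place ___ inside the folder.

Pre-movement form: Nadia should place what inside the folder.
The filler 'what' is interpreted as the direct object of 'place'. The gap is right after 'place'.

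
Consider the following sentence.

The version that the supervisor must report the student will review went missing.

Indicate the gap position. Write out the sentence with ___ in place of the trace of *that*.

The version that the supervisor must report the student will review ___ went missing.

'that' functions as the direct object of 'review'. The gap is right after 'review'.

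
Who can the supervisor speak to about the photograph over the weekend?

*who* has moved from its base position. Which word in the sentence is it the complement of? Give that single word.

to

Underlying clause: The supervisor can speak to who about the photograph over the weekend.
'who' functions as the object of the preposition 'to'. Wh-movement fronts it, leaving a gap right after 'to':
Who can the supervisor speak to ___ about the photograph over the weekend?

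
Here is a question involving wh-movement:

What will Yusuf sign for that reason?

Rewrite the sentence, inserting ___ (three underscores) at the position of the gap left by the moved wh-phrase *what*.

What will Yusuf sign ___ for that reason?

In situ: Yusuf will sign what for that reason.
'what' functions as the direct object of 'sign'. The gap is right after 'sign'.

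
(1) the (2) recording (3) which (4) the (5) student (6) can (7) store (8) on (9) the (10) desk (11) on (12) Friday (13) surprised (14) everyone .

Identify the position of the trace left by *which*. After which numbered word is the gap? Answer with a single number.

The filler 'which' is interpreted as the direct object of 'store'. It moves to the left edge, and the trace sits right after 'store':
The recording which the student can store ___ on the desk on Friday surprised everyone.
'store' is word 7.

7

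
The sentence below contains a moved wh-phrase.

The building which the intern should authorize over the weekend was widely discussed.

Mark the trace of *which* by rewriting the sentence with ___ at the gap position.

'which' functions as the direct object of 'authorize'. The gap is right after 'authorize'.

The building which the intern should authorize ___ over the weekend was widely discussed.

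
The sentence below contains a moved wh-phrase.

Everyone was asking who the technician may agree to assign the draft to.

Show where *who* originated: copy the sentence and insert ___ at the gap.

Pre-movement form: The technician may agree to assign the draft to who.
The filler 'who' is interpreted as the object of the preposition 'to' (recipient of 'assign'). The gap is right after 'to'.

Everyone was asking who the technician may agree to assign the draft to ___.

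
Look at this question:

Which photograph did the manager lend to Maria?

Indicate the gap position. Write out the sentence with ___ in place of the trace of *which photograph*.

Which photograph did the manager lend ___ to Maria?

In situ: The manager did lend which photograph to Maria.
The filler 'which photograph' is interpreted as the direct object of 'lend'. The gap is right after 'lend'.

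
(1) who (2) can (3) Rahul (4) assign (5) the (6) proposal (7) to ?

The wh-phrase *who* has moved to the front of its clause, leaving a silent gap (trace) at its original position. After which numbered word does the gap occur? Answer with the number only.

7

Pre-movement form: Rahul can assign the proposal to who.
'who' is the object of the preposition 'to' (recipient of 'assign'). It moves to the left edge, and the trace sits right after 'to':
Who can Rahul assign the proposal to ___?
'to' is word 7.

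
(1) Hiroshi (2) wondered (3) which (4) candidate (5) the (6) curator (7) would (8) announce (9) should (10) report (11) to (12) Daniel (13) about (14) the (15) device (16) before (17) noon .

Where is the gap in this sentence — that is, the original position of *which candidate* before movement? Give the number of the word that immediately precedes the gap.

8

Before movement: The curator would announce which candidate should report to Daniel about the device before noon.
The filler 'which candidate' is interpreted as the subject of the clause embedded under 'announce'. Wh-movement fronts it, leaving a gap right after 'announce':
Hiroshi wondered which candidate the curator would announce ___ should report to Daniel about the device before noon.
'announce' is word 8.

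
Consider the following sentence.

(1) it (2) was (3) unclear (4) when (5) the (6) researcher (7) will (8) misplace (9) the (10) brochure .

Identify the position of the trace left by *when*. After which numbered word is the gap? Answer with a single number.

Underlying clause: The researcher will misplace the brochure when.
The filler 'when' is interpreted as the temporal adjunct. Fronting leaves a gap immediately after 'brochure':
It was unclear when the researcher will misplace the brochure ___.
'brochure' is word 10.

10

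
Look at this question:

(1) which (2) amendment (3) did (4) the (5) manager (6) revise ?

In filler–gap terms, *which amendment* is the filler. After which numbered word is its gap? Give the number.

6

Before movement: The manager did revise which amendment.
'which amendment' is the direct object of 'revise'. It moves to the left edge, and the trace sits right after 'revise':
Which amendment did the manager revise ___?
'revise' is word 6.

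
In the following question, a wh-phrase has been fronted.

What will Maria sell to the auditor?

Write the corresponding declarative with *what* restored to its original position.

Maria will sell what to the auditor.

The filler 'what' is interpreted as the direct object of 'sell'. It moves to the left edge, and the trace sits right after 'sell':
What will Maria sell ___ to the auditor?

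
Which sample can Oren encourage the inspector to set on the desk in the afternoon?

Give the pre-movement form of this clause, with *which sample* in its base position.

The filler 'which sample' is interpreted as the direct object of 'set'. It moves to the left edge, and the trace sits right after 'set':
Which sample can Oren encourage the inspector to set ___ on the desk in the afternoon?

Oren can encourage the inspector to set which sample on the desk in the afternoon.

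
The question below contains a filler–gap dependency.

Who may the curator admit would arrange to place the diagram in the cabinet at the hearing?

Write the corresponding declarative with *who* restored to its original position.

The filler 'who' is interpreted as the subject of the clause embedded under 'admit'. It moves to the left edge, and the trace sits right after 'admit':
Who may the curator admit ___ would arrange to place the diagram in the cabinet at the hearing?

The curator may admit who would arrange to place the diagram in the cabinet at the hearing.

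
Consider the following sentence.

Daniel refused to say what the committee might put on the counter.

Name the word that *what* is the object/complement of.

Underlying clause: The committee might put what on the counter.
'what' is the direct object of 'put'. Fronting leaves a gap immediately after 'put':
Daniel refused to say what the committee might put ___ on the counter.

put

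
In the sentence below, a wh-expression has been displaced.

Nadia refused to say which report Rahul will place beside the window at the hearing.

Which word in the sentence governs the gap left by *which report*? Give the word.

Before movement: Rahul will place which report beside the window at the hearing.
'which report' functions as the direct object of 'place'. Fronting leaves a gap immediately after 'place':
Nadia refused to say which report Rahul will place ___ beside the window at the hearing.

place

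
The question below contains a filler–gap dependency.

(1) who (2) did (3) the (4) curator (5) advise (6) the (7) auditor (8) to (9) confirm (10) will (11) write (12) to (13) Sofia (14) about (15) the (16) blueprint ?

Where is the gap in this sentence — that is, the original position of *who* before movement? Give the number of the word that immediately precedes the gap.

Before movement: The curator did advise the auditor to confirm who will write to Sofia about the blueprint.
The filler 'who' is interpreted as the subject of the clause embedded under 'confirm'. Wh-movement fronts it, leaving a gap right after 'confirm':
Who did the curator advise the auditor to confirm ___ will write to Sofia about the blueprint?
'confirm' is word 9.

9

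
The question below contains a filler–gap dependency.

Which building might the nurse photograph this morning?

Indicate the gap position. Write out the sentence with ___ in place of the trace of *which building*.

In situ: The nurse might photograph which building this morning.
The filler 'which building' is interpreted as the direct object of 'photograph'. The gap is right after 'photograph'.

Which building might the nurse photograph ___ this morning?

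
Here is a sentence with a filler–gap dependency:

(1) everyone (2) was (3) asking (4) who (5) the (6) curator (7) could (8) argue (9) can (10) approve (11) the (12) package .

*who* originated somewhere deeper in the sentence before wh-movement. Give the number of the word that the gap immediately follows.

8

Pre-movement form: The curator could argue who can approve the package.
'who' is the subject of the clause embedded under 'argue'. It moves to the left edge, and the trace sits right after 'argue':
Everyone was asking who the curator could argue ___ can approve the package.
'argue' is word 8.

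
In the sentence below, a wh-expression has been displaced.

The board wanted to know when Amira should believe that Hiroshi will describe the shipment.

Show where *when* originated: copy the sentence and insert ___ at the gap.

Before movement: Amira should believe that Hiroshi will describe the shipment when.
The filler 'when' is interpreted as the temporal adjunct. The gap is right after 'shipment'.

The board wanted to know when Amira should believe that Hiroshi will describe the shipment ___.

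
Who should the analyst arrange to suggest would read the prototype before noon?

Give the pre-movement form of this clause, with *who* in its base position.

'who' functions as the subject of the clause embedded under 'suggest'. It moves to the left edge, and the trace sits right after 'suggest':
Who should the analyst arrange to suggest ___ would read the prototype before noon?

The analyst should arrange to suggest who would read the prototype before noon.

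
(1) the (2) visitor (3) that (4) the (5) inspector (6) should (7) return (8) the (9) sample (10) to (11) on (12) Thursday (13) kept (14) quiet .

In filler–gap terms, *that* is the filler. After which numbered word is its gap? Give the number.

'that' is the object of the preposition 'to' (recipient of 'return'). Fronting leaves a gap immediately after 'to':
The visitor that the inspector should return the sample to ___ on Thursday kept quiet.
'to' is word 10.

10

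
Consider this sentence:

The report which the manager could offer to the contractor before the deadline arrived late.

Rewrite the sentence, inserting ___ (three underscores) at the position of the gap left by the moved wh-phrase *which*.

The report which the manager could offer ___ to the contractor before the deadline arrived late.

'which' functions as the direct object of 'offer'. The gap is right after 'offer'.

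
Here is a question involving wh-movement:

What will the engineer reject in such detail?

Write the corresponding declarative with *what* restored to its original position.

The engineer will reject what in such detail.

The filler 'what' is interpreted as the direct object of 'reject'. Fronting leaves a gap immediately after 'reject':
What will the engineer reject ___ in such detail?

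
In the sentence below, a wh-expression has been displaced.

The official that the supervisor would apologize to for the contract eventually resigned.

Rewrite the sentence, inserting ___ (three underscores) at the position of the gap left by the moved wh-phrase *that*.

The official that the supervisor would apologize to ___ for the contract eventually resigned.

The filler 'that' is interpreted as the object of the preposition 'to'. The gap is right after 'to'.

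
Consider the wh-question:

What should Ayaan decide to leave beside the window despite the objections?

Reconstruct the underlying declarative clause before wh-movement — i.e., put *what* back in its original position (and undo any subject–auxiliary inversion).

'what' functions as the direct object of 'leave'. It moves to the left edge, and the trace sits right after 'leave':
What should Ayaan decide to leave ___ beside the window despite the objections?

Ayaan should decide to leave what beside the window despite the objections.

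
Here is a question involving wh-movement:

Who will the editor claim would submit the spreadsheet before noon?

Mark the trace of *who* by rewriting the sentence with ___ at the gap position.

Who will the editor claim ___ would submit the spreadsheet before noon?

Pre-movement form: The editor will claim who would submit the spreadsheet before noon.
The filler 'who' is interpreted as the subject of the clause embedded under 'claim'. The gap is right after 'claim'.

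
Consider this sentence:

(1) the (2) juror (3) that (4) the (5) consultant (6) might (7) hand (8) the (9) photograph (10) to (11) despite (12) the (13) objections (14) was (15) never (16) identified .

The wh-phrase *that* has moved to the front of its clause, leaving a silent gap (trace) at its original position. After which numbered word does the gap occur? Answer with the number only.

'that' functions as the object of the preposition 'to' (recipient of 'hand'). Fronting leaves a gap immediately after 'to':
The juror that the consultant might hand the photograph to ___ despite the objections was never identified.
'to' is word 10.

10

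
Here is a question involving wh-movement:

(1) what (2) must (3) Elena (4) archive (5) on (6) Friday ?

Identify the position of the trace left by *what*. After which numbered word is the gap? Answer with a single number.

Before movement: Elena must archive what on Friday.
'what' functions as the direct object of 'archive'. It moves to the left edge, and the trace sits right after 'archive':
What must Elena archive ___ on Friday?
'archive' is word 4.

4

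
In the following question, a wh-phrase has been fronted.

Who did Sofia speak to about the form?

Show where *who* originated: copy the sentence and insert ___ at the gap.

Before movement: Sofia did speak to who about the form.
'who' functions as the object of the preposition 'to'. The gap is right after 'to'.

Who did Sofia speak to ___ about the form?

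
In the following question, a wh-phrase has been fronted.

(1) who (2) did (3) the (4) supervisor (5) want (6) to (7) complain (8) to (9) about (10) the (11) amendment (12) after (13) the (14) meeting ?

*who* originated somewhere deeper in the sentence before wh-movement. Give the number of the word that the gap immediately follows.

In situ: The supervisor did want to complain to who about the amendment after the meeting.
'who' is the object of the preposition 'to'. It moves to the left edge, and the trace sits right after 'to':
Who did the supervisor want to complain to ___ about the amendment after the meeting?
'to' is word 8.

8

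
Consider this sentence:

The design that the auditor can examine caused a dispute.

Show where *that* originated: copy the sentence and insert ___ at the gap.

The design that the auditor can examine ___ caused a dispute.

The filler 'that' is interpreted as the direct object of 'examine'. The gap is right after 'examine'.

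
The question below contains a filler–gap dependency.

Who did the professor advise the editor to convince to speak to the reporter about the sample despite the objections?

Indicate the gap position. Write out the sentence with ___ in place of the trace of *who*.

Pre-movement form: The professor did advise the editor to convince who to speak to the reporter about the sample despite the objections.
'who' is the direct object of 'convince'. The gap is right after 'convince'.

Who did the professor advise the editor to convince ___ to speak to the reporter about the sample despite the objections?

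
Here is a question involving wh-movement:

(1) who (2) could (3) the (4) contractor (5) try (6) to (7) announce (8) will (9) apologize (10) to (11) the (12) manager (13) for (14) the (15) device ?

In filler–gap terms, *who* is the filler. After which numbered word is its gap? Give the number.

Underlying clause: The contractor could try to announce who will apologize to the manager for the device.
'who' is the subject of the clause embedded under 'announce'. Fronting leaves a gap immediately after 'announce':
Who could the contractor try to announce ___ will apologize to the manager for the device?
'announce' is word 7.

7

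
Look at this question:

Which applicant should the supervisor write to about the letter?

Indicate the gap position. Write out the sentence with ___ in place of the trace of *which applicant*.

Which applicant should the supervisor write to ___ about the letter?

In situ: The supervisor should write to which applicant about the letter.
'which applicant' is the object of the preposition 'to'. The gap is right after 'to'.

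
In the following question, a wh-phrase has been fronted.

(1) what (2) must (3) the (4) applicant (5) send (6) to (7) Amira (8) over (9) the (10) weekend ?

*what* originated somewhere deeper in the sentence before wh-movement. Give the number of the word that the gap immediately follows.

5

Pre-movement form: The applicant must send what to Amira over the weekend.
The filler 'what' is interpreted as the direct object of 'send'. Wh-movement fronts it, leaving a gap right after 'send':
What must the applicant send ___ to Amira over the weekend?
'send' is word 5.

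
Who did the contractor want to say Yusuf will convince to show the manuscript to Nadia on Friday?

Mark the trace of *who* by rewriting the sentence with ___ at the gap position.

Who did the contractor want to say Yusuf will convince ___ to show the manuscript to Nadia on Friday?

Before movement: The contractor did want to say Yusuf will convince who to show the manuscript to Nadia on Friday.
'who' is the direct object of 'convince'. The gap is right after 'convince'.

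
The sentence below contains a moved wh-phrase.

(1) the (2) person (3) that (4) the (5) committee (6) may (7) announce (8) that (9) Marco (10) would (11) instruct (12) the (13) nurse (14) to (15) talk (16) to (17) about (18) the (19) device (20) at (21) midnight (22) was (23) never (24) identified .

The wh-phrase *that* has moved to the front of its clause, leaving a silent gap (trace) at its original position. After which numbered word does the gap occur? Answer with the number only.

'that' is the object of the preposition 'to'. Fronting leaves a gap immediately after 'to':
The person that the committee may announce that Marco would instruct the nurse to talk to ___ about the device at midnight was never identified.
'to' is word 16.

16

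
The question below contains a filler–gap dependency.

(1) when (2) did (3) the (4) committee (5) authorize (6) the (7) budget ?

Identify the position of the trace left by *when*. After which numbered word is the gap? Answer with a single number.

7

Pre-movement form: The committee did authorize the budget when.
'when' functions as the temporal adjunct. Wh-movement fronts it, leaving a gap right after 'budget':
When did the committee authorize the budget ___?
'budget' is word 7.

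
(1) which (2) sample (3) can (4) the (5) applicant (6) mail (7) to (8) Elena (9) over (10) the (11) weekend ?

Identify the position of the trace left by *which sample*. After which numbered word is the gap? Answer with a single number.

In situ: The applicant can mail which sample to Elena over the weekend.
'which sample' functions as the direct object of 'mail'. Fronting leaves a gap immediately after 'mail':
Which sample can the applicant mail ___ to Elena over the weekend?
'mail' is word 6.

6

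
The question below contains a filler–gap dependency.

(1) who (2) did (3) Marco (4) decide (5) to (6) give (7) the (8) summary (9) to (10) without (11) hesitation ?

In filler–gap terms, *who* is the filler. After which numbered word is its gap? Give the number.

9

Underlying clause: Marco did decide to give the summary to who without hesitation.
'who' is the object of the preposition 'to' (recipient of 'give'). Fronting leaves a gap immediately after 'to':
Who did Marco decide to give the summary to ___ without hesitation?
'to' is word 9.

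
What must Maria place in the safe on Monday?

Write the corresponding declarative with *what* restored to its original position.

'what' is the direct object of 'place'. It moves to the left edge, and the trace sits right after 'place':
What must Maria place ___ in the safe on Monday?

Maria must place what in the safe on Monday.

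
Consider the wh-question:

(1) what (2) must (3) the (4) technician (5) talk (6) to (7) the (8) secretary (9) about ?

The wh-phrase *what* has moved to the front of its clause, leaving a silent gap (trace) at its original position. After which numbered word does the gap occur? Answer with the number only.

In situ: The technician must talk to the secretary about what.
'what' is the object of the preposition 'about'. Wh-movement fronts it, leaving a gap right after 'about':
What must the technician talk to the secretary about ___?
'about' is word 9.

9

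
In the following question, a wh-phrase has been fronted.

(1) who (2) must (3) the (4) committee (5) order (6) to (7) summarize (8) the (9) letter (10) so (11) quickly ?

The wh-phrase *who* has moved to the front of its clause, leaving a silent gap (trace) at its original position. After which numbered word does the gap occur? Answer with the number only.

Pre-movement form: The committee must order who to summarize the letter so quickly.
'who' functions as the direct object of 'order'. Fronting leaves a gap immediately after 'order':
Who must the committee order ___ to summarize the letter so quickly?
'order' is word 5.

5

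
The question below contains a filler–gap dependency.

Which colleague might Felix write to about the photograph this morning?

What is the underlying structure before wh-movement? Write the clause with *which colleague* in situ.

The filler 'which colleague' is interpreted as the object of the preposition 'to'. It moves to the left edge, and the trace sits right after 'to':
Which colleague might Felix write to ___ about the photograph this morning?

Felix might write to which colleague about the photograph this morning.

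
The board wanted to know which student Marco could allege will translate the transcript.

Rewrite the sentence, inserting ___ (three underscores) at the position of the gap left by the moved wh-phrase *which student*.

Pre-movement form: Marco could allege which student will translate the transcript.
'which student' functions as the subject of the clause embedded under 'allege'. The gap is right after 'allege'.

The board wanted to know which student Marco could allege ___ will translate the transcript.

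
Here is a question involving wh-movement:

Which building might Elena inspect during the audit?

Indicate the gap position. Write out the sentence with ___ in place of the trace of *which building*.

Which building might Elena inspect ___ during the audit?

In situ: Elena might inspect which building during the audit.
The filler 'which building' is interpreted as the direct object of 'inspect'. The gap is right after 'inspect'.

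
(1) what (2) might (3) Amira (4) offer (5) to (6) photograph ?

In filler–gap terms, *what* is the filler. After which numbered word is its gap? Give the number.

Pre-movement form: Amira might offer to photograph what.
'what' functions as the direct object of 'photograph'. It moves to the left edge, and the trace sits right after 'photograph':
What might Amira offer to photograph ___?
'photograph' is word 6.

6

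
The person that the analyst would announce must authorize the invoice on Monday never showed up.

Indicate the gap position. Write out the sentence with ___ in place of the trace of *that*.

The filler 'that' is interpreted as the subject of the clause embedded under 'announce'. The gap is right after 'announce'.

The person that the analyst would announce ___ must authorize the invoice on Monday never showed up.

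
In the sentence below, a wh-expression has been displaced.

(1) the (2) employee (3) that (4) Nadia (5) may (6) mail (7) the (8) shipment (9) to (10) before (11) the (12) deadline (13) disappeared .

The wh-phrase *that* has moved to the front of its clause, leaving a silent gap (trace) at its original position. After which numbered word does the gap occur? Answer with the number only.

9

'that' is the object of the preposition 'to' (recipient of 'mail'). It moves to the left edge, and the trace sits right after 'to':
The employee that Nadia may mail the shipment to ___ before the deadline disappeared.
'to' is word 9.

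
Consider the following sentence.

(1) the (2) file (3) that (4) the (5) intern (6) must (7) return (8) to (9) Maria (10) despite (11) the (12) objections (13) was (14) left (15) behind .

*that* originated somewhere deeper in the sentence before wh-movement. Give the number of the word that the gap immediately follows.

7

'that' is the direct object of 'return'. Fronting leaves a gap immediately after 'return':
The file that the intern must return ___ to Maria despite the objections was left behind.
'return' is word 7.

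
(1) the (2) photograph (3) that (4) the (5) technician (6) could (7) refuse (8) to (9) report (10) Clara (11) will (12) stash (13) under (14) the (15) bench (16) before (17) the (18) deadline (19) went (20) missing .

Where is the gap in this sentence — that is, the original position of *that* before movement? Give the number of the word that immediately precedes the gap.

12

'that' is the direct object of 'stash'. It moves to the left edge, and the trace sits right after 'stash':
The photograph that the technician could refuse to report Clara will stash ___ under the bench before the deadline went missing.
'stash' is word 12.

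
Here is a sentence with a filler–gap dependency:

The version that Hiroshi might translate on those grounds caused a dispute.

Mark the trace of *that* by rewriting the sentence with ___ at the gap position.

The version that Hiroshi might translate ___ on those grounds caused a dispute.

'that' is the direct object of 'translate'. The gap is right after 'translate'.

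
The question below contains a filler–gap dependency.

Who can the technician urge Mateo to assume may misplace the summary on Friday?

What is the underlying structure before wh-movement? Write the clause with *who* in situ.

The technician can urge Mateo to assume who may misplace the summary on Friday.

The filler 'who' is interpreted as the subject of the clause embedded under 'assume'. Fronting leaves a gap immediately after 'assume':
Who can the technician urge Mateo to assume ___ may misplace the summary on Friday?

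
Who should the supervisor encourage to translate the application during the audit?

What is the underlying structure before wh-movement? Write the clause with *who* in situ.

The supervisor should encourage who to translate the application during the audit.

'who' is the direct object of 'encourage'. It moves to the left edge, and the trace sits right after 'encourage':
Who should the supervisor encourage ___ to translate the application during the audit?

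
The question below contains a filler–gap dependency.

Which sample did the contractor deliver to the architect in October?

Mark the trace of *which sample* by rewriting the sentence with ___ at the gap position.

Which sample did the contractor deliver ___ to the architect in October?

Before movement: The contractor did deliver which sample to the architect in October.
'which sample' functions as the direct object of 'deliver'. The gap is right after 'deliver'.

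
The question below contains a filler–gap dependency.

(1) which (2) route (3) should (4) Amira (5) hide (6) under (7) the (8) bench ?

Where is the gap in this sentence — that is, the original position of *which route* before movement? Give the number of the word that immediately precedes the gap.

5

Pre-movement form: Amira should hide which route under the bench.
'which route' functions as the direct object of 'hide'. It moves to the left edge, and the trace sits right after 'hide':
Which route should Amira hide ___ under the bench?
'hide' is word 5.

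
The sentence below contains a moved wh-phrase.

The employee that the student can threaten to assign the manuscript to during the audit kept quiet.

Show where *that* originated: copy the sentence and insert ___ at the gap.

The employee that the student can threaten to assign the manuscript to ___ during the audit kept quiet.

'that' is the object of the preposition 'to' (recipient of 'assign'). The gap is right after 'to'.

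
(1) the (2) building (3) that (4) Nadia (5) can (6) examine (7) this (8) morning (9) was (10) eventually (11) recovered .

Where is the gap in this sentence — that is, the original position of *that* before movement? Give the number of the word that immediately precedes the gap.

'that' functions as the direct object of 'examine'. It moves to the left edge, and the trace sits right after 'examine':
The building that Nadia can examine ___ this morning was eventually recovered.
'examine' is word 6.

6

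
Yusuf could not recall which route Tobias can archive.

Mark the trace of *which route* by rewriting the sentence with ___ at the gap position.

In situ: Tobias can archive which route.
'which route' is the direct object of 'archive'. The gap is right after 'archive'.

Yusuf could not recall which route Tobias can archive ___.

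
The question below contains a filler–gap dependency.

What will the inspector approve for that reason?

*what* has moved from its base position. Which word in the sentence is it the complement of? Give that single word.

approve

Pre-movement form: The inspector will approve what for that reason.
'what' functions as the direct object of 'approve'. Wh-movement fronts it, leaving a gap right after 'approve':
What will the inspector approve ___ for that reason?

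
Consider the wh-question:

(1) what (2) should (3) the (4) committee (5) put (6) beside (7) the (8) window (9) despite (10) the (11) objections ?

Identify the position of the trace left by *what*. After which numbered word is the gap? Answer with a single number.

5

Before movement: The committee should put what beside the window despite the objections.
'what' functions as the direct object of 'put'. It moves to the left edge, and the trace sits right after 'put':
What should the committee put ___ beside the window despite the objections?
'put' is word 5.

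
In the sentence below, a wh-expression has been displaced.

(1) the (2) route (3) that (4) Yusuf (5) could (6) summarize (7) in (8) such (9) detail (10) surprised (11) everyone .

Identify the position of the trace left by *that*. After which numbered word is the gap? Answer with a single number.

The filler 'that' is interpreted as the direct object of 'summarize'. Fronting leaves a gap immediately after 'summarize':
The route that Yusuf could summarize ___ in such detail surprised everyone.
'summarize' is word 6.

6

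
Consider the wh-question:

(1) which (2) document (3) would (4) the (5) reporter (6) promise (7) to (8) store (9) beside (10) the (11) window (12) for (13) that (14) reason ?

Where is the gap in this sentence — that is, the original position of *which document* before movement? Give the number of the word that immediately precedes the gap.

Underlying clause: The reporter would promise to store which document beside the window for that reason.
The filler 'which document' is interpreted as the direct object of 'store'. It moves to the left edge, and the trace sits right after 'store':
Which document would the reporter promise to store ___ beside the window for that reason?
'store' is word 8.

8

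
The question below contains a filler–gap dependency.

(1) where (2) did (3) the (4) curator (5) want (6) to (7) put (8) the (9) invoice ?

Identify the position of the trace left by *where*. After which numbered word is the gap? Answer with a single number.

9

In situ: The curator did want to put the invoice where.
'where' functions as the locative complement of 'put'. It moves to the left edge, and the trace sits right after 'invoice':
Where did the curator want to put the invoice ___?
'invoice' is word 9.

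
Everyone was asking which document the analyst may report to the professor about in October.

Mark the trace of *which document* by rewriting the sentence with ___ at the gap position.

Underlying clause: The analyst may report to the professor about which document in October.
'which document' is the object of the preposition 'about'. The gap is right after 'about'.

Everyone was asking which document the analyst may report to the professor about ___ in October.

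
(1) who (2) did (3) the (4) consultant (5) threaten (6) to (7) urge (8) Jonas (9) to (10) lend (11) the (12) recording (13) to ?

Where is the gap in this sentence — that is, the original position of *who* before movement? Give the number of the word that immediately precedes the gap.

Before movement: The consultant did threaten to urge Jonas to lend the recording to who.
The filler 'who' is interpreted as the object of the preposition 'to' (recipient of 'lend'). It moves to the left edge, and the trace sits right after 'to':
Who did the consultant threaten to urge Jonas to lend the recording to ___?
'to' is word 13.

13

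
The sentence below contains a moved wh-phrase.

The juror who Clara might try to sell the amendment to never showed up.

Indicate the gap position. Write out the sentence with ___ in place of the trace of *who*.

The juror who Clara might try to sell the amendment to ___ never showed up.

'who' is the object of the preposition 'to' (recipient of 'sell'). The gap is right after 'to'.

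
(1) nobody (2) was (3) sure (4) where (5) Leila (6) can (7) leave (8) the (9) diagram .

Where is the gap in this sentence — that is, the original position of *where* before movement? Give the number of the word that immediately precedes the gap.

9

Pre-movement form: Leila can leave the diagram where.
The filler 'where' is interpreted as the locative complement of 'leave'. It moves to the left edge, and the trace sits right after 'diagram':
Nobody was sure where Leila can leave the diagram ___.
'diagram' is word 9.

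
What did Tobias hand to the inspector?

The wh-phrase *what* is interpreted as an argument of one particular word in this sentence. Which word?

Before movement: Tobias did hand what to the inspector.
'what' is the direct object of 'hand'. Fronting leaves a gap immediately after 'hand':
What did Tobias hand ___ to the inspector?

hand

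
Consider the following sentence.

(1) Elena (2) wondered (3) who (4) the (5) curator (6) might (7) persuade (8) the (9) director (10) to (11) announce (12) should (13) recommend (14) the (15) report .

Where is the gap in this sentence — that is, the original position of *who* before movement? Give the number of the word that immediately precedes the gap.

11

Pre-movement form: The curator might persuade the director to announce who should recommend the report.
The filler 'who' is interpreted as the subject of the clause embedded under 'announce'. It moves to the left edge, and the trace sits right after 'announce':
Elena wondered who the curator might persuade the director to announce ___ should recommend the report.
'announce' is word 11.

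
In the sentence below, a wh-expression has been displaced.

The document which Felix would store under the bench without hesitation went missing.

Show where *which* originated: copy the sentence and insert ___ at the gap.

The document which Felix would store ___ under the bench without hesitation went missing.

The filler 'which' is interpreted as the direct object of 'store'. The gap is right after 'store'.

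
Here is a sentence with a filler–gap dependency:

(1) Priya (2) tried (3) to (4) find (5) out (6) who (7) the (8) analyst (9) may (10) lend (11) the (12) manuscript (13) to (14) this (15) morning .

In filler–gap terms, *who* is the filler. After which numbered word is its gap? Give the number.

In situ: The analyst may lend the manuscript to who this morning.
'who' functions as the object of the preposition 'to' (recipient of 'lend'). Fronting leaves a gap immediately after 'to':
Priya tried to find out who the analyst may lend the manuscript to ___ this morning.
'to' is word 13.

13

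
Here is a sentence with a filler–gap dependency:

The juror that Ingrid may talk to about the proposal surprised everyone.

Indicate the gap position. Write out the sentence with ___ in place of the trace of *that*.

The juror that Ingrid may talk to ___ about the proposal surprised everyone.

The filler 'that' is interpreted as the object of the preposition 'to'. The gap is right after 'to'.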